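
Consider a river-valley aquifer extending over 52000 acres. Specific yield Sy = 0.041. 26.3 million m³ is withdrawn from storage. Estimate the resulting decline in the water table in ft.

A = 52000 acres = 2.104 × 10^8 m²
ΔV = 26.3 million m³ = 2.63 × 10^7 m³
Δh = ΔV / (Sy × A) = 2.63 × 10^7 m³ / (0.041 × 2.104 × 10^8 m²) = 3.048 m
Δh = 3.048 m = 10 ft

Δh ≈ 10 ft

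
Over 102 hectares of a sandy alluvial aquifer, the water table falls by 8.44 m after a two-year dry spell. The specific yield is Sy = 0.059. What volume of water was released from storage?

A = 102 hectares = 1.02 × 10^6 m²
ΔV = Sy × A × Δh = 0.059 × 1.02 × 10^6 m² × 8.44 m = 5.079 × 10^5 m³

ΔV ≈ 5.08 × 10^5 m³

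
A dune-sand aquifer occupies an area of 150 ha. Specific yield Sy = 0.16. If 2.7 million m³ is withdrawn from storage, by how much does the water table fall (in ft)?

A = 150 ha = 1.5 × 10^6 m²
ΔV = 2.7 million m³ = 2.7 × 10^6 m³
Δh = ΔV / (Sy × A) = 2.7 × 10^6 m³ / (0.16 × 1.5 × 10^6 m²) = 11.25 m
Δh = 11.25 m = 36.91 ft

Δh ≈ 36.9 ft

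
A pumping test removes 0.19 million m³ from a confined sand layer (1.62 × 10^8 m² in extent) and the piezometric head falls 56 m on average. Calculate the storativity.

ΔV = 0.19 million m³ = 1.9 × 10^5 m³
S = ΔV / (A × Δh) = 1.9 × 10^5 m³ / (1.62 × 10^8 m² × 56 m) = 2.094 × 10^-5

S ≈ 2.1 × 10^-5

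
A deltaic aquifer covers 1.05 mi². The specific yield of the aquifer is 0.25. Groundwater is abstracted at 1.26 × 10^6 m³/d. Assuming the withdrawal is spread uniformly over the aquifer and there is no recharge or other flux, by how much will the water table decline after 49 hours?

Δh ≈ 3.78 m

A = 1.05 mi² = 2.719 × 10^6 m²
t = 49 hours = 2.042 d
ΔV = Q × t = 1.26 × 10^6 m³/d × 2.042 d = 2.572 × 10^6 m³
Δh = ΔV / (Sy × A) = 2.572 × 10^6 / (0.25 × 2.719 × 10^6) = 3.784 m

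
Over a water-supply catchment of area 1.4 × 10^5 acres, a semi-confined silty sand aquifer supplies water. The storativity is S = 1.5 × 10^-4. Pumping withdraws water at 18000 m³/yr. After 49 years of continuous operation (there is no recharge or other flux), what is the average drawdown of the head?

A = 1.4 × 10^5 acres = 5.666 × 10^8 m²
Q = 18000 m³/yr = 49.32 m³/d
t = 49 years = 17880 d
ΔV = Q × t = 49.32 m³/d × 17880 d = 8.82 × 10^5 m³
Δh = ΔV / (S × A) = 8.82 × 10^5 / (1.5 × 10^-4 × 5.666 × 10^8) = 10.38 m

Δh ≈ 10.4 m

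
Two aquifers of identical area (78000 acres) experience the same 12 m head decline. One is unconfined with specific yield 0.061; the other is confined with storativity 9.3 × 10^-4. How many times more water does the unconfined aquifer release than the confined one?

A = 78000 acres = 3.157 × 10^8 m²
Unconfined: ΔV_u = Sy × A × Δh = 0.061 × 3.157 × 10^8 × 12 = 2.311 × 10^8 m³
Confined: ΔV_c = S × A × Δh = 9.3 × 10^-4 × 3.157 × 10^8 × 12 = 3.523 × 10^6 m³
Ratio = ΔV_u / ΔV_c = Sy / S = 0.061 / 9.3 × 10^-4 = 65.59

ΔV_u / ΔV_c ≈ 65.6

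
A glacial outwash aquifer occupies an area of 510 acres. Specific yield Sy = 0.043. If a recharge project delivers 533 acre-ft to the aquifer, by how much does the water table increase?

Δh ≈ 7.41 m

A = 510 acres = 2.064 × 10^6 m²
ΔV = 533 acre-ft = 6.574 × 10^5 m³
Δh = ΔV / (Sy × A) = 6.574 × 10^5 m³ / (0.043 × 2.064 × 10^6 m²) = 7.408 m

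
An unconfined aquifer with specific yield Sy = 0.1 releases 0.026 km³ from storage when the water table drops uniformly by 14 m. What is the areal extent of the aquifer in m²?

ΔV = 0.026 km³ = 2.6 × 10^7 m³
A = ΔV / (Sy × Δh) = 2.6 × 10^7 / (0.1 × 14) = 1.857 × 10^7 m²

A ≈ 1.86 × 10^7 m²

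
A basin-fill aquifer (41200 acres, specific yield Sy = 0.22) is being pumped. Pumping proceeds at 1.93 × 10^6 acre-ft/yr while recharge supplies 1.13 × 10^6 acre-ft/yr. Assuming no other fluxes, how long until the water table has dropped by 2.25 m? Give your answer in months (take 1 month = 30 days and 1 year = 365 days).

t ≈ 1.02 months

A = 41200 acres = 1.667 × 10^8 m²
ΔV = Sy × A × Δh = 0.22 × 1.667 × 10^8 × 2.25 = 8.253 × 10^7 m³
Net withdrawal = 1.93 × 10^6 − 1.13 × 10^6 = 8 × 10^5 acre-ft/yr = 2.704 × 10^6 m³/d
t = ΔV / Q = 8.253 × 10^7 m³ / 2.704 × 10^6 m³/d = 30.53 d
t = 30.53 d ≈ 1.018 months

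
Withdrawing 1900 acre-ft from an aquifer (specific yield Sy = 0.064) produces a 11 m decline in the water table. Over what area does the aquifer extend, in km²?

ΔV = 1900 acre-ft = 2.344 × 10^6 m³
A = ΔV / (Sy × Δh) = 2.344 × 10^6 / (0.064 × 11) = 3.329 × 10^6 m²
A = 3.329 × 10^6 m² = 3.329 km²

A ≈ 3.33 km²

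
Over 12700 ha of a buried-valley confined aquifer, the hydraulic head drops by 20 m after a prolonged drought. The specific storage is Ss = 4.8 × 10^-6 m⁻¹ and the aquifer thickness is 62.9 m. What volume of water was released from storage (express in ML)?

S = Ss × b = 4.8 × 10^-6 m⁻¹ × 62.9 m = 3.019 × 10^-4
A = 12700 ha = 1.27 × 10^8 m²
ΔV = S × A × Δh = 3.019 × 10^-4 × 1.27 × 10^8 m² × 20 m = 7.669 × 10^5 m³
ΔV = 7.669 × 10^5 m³ = 766.9 ML

ΔV ≈ 767 ML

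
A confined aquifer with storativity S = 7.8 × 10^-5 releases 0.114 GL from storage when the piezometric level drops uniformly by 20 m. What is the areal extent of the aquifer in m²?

ΔV = 0.114 GL = 1.14 × 10^5 m³
A = ΔV / (S × Δh) = 1.14 × 10^5 / (7.8 × 10^-5 × 20) = 7.308 × 10^7 m²

A ≈ 7.31 × 10^7 m²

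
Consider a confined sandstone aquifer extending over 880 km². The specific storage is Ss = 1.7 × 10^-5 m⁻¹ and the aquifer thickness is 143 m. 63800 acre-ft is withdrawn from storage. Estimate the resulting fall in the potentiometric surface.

Δh ≈ 36.8 m

S = Ss × b = 1.7 × 10^-5 m⁻¹ × 143 m = 2.431 × 10^-3
A = 880 km² = 8.8 × 10^8 m²
ΔV = 63800 acre-ft = 7.87 × 10^7 m³
Δh = ΔV / (S × A) = 7.87 × 10^7 m³ / (0.002431 × 8.8 × 10^8 m²) = 36.79 m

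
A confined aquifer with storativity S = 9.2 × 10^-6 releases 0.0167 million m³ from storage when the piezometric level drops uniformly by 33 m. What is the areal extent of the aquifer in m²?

ΔV = 0.0167 million m³ = 16700 m³
A = ΔV / (S × Δh) = 16700 / (9.2 × 10^-6 × 33) = 5.501 × 10^7 m²

A ≈ 5.5 × 10^7 m²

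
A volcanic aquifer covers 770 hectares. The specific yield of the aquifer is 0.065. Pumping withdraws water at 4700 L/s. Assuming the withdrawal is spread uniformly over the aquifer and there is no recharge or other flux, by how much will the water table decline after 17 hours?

A = 770 hectares = 7.7 × 10^6 m²
Q = 4700 L/s = 4.061 × 10^5 m³/d
t = 17 hours = 0.7083 d
ΔV = Q × t = 4.061 × 10^5 m³/d × 0.7083 d = 2.876 × 10^5 m³
Δh = ΔV / (Sy × A) = 2.876 × 10^5 / (0.065 × 7.7 × 10^6) = 0.5747 m

Δh ≈ 0.575 m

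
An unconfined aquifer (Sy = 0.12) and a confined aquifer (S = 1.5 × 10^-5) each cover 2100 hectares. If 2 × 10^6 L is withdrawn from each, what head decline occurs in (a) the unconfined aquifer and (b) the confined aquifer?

A = 2100 hectares = 2.1 × 10^7 m²
ΔV = 2 × 10^6 L = 2000 m³
Unconfined: Δh_u = ΔV/(Sy·A) = 2000/(0.12 × 2.1 × 10^7) = 7.937 × 10^-4 m
Confined: Δh_c = ΔV/(S·A) = 2000/(1.5 × 10^-5 × 2.1 × 10^7) = 6.349 m

Δh_u ≈ 7.94 × 10^-4 m; Δh_c ≈ 6.35 m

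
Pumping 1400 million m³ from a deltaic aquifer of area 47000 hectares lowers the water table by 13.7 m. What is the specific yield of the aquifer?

A = 47000 hectares = 4.7 × 10^8 m²
ΔV = 1400 million m³ = 1.4 × 10^9 m³
Sy = ΔV / (A × Δh) = 1.4 × 10^9 m³ / (4.7 × 10^8 m² × 13.7 m) = 0.2174

Sy ≈ 0.22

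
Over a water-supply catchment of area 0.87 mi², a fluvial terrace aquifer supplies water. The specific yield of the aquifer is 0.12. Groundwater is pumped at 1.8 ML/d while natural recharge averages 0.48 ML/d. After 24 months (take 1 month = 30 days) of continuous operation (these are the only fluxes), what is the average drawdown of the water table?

A = 0.87 mi² = 2.253 × 10^6 m²
Net abstraction = 1.8 − 0.48 = 1.32 ML/d
Q_net = 1.32 ML/d = 1320 m³/d
t = 24 months = 720 d
ΔV = Q × t = 1320 m³/d × 720 d = 9.504 × 10^5 m³
Δh = ΔV / (Sy × A) = 9.504 × 10^5 / (0.12 × 2.253 × 10^6) = 3.515 m

Δh ≈ 3.51 m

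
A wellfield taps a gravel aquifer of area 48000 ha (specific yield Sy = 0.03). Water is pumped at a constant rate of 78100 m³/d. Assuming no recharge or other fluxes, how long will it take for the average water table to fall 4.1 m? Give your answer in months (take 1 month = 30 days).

t ≈ 25.2 months

A = 48000 ha = 4.8 × 10^8 m²
ΔV = Sy × A × Δh = 0.03 × 4.8 × 10^8 × 4.1 = 5.904 × 10^7 m³
t = ΔV / Q = 5.904 × 10^7 m³ / 78100 m³/d = 756 d
t = 756 d ≈ 25.2 months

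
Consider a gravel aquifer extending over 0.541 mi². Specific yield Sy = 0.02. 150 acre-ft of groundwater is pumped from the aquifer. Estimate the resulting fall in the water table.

A = 0.541 mi² = 1.401 × 10^6 m²
ΔV = 150 acre-ft = 1.85 × 10^5 m³
Δh = ΔV / (Sy × A) = 1.85 × 10^5 m³ / (0.02 × 1.401 × 10^6 m²) = 6.602 m

Δh ≈ 6.6 m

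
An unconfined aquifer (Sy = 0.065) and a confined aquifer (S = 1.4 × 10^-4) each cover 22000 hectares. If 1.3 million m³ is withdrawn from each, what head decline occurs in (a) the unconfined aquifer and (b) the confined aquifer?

Δh_u ≈ 0.0909 m; Δh_c ≈ 42.2 m

A = 22000 hectares = 2.2 × 10^8 m²
ΔV = 1.3 million m³ = 1.3 × 10^6 m³
Unconfined: Δh_u = ΔV/(Sy·A) = 1.3 × 10^6/(0.065 × 2.2 × 10^8) = 0.09091 m
Confined: Δh_c = ΔV/(S·A) = 1.3 × 10^6/(1.4 × 10^-4 × 2.2 × 10^8) = 42.21 m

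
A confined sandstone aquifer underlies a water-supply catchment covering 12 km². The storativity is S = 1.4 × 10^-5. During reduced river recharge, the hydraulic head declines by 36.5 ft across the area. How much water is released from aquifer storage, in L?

A = 12 km² = 1.2 × 10^7 m²
Δh = 36.5 ft = 11.13 m
ΔV = S × A × Δh = 1.4 × 10^-5 × 1.2 × 10^7 m² × 11.13 m = 1869 m³
ΔV = 1869 m³ = 1.869 × 10^6 L

ΔV ≈ 1.87 × 10^6 L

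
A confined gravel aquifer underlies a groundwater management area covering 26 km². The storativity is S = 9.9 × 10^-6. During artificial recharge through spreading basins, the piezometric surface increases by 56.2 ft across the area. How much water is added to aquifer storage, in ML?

ΔV ≈ 4.41 ML

A = 26 km² = 2.6 × 10^7 m²
Δh = 56.2 ft = 17.13 m
ΔV = S × A × Δh = 9.9 × 10^-6 × 2.6 × 10^7 m² × 17.13 m = 4409 m³
ΔV = 4409 m³ = 4.409 ML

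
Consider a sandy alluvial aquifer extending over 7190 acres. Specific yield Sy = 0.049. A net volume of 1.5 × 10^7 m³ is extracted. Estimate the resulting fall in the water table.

Δh ≈ 10.5 m

A = 7190 acres = 2.91 × 10^7 m²
Δh = ΔV / (Sy × A) = 1.5 × 10^7 m³ / (0.049 × 2.91 × 10^7 m²) = 10.52 m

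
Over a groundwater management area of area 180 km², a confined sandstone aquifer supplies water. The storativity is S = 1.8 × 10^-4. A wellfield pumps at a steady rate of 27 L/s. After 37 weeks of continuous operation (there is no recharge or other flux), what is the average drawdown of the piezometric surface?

A = 180 km² = 1.8 × 10^8 m²
Q = 27 L/s = 2333 m³/d
t = 37 weeks = 259 d
ΔV = Q × t = 2333 m³/d × 259 d = 6.042 × 10^5 m³
Δh = ΔV / (S × A) = 6.042 × 10^5 / (1.8 × 10^-4 × 1.8 × 10^8) = 18.65 m

Δh ≈ 18.6 m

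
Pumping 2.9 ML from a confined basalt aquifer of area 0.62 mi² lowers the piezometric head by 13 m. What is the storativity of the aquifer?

S ≈ 1.4 × 10^-4

A = 0.62 mi² = 1.606 × 10^6 m²
ΔV = 2.9 ML = 2900 m³
S = ΔV / (A × Δh) = 2900 m³ / (1.606 × 10^6 m² × 13 m) = 1.389 × 10^-4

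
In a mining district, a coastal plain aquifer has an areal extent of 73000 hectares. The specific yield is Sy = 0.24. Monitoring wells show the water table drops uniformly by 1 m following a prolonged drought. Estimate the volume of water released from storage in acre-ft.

ΔV ≈ 1.42 × 10^5 acre-ft

A = 73000 hectares = 7.3 × 10^8 m²
ΔV = Sy × A × Δh = 0.24 × 7.3 × 10^8 m² × 1 m = 1.752 × 10^8 m³
ΔV = 1.752 × 10^8 m³ = 1.42 × 10^5 acre-ft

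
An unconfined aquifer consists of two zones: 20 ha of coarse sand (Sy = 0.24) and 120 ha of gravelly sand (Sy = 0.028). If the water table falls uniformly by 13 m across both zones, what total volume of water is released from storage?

ΔV ≈ 1.06 × 10^6 m³

A₁ = 20 ha = 2 × 10^5 m²; A₂ = 120 ha = 1.2 × 10^6 m²
ΔV₁ = 0.24 × 2 × 10^5 × 13 = 6.24 × 10^5 m³
ΔV₂ = 0.028 × 1.2 × 10^6 × 13 = 4.368 × 10^5 m³
ΔV = ΔV₁ + ΔV₂ = 1.061 × 10^6 m³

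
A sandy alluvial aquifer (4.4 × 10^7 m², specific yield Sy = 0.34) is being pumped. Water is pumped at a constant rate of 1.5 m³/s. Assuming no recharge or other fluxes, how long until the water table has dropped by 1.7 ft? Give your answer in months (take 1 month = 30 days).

Δh = 1.7 ft = 0.5182 m
ΔV = Sy × A × Δh = 0.34 × 4.4 × 10^7 × 0.5182 = 7.752 × 10^6 m³
Q = 1.5 m³/s = 1.296 × 10^5 m³/d
t = ΔV / Q = 7.752 × 10^6 m³ / 1.296 × 10^5 m³/d = 59.81 d
t = 59.81 d ≈ 1.994 months

t ≈ 1.99 months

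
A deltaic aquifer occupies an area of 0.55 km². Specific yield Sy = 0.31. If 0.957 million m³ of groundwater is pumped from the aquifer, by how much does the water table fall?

Δh ≈ 5.61 m

A = 0.55 km² = 5.5 × 10^5 m²
ΔV = 0.957 million m³ = 9.57 × 10^5 m³
Δh = ΔV / (Sy × A) = 9.57 × 10^5 m³ / (0.31 × 5.5 × 10^5 m²) = 5.613 m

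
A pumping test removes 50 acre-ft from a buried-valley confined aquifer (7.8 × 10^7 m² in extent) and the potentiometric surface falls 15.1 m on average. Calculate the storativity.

ΔV = 50 acre-ft = 61670 m³
S = ΔV / (A × Δh) = 61670 m³ / (7.8 × 10^7 m² × 15.1 m) = 5.236 × 10^-5

S ≈ 5.2 × 10^-5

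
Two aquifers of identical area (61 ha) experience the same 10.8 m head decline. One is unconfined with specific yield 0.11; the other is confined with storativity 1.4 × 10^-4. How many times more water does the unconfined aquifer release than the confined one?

A = 61 ha = 6.1 × 10^5 m²
Unconfined: ΔV_u = Sy × A × Δh = 0.11 × 6.1 × 10^5 × 10.8 = 7.247 × 10^5 m³
Confined: ΔV_c = S × A × Δh = 1.4 × 10^-4 × 6.1 × 10^5 × 10.8 = 922.3 m³
Ratio = ΔV_u / ΔV_c = Sy / S = 0.11 / 1.4 × 10^-4 = 785.7

ΔV_u / ΔV_c ≈ 786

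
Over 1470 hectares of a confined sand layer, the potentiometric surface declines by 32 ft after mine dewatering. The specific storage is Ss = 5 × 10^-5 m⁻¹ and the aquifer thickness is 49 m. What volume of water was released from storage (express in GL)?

S = Ss × b = 5 × 10^-5 m⁻¹ × 49 m = 2.45 × 10^-3
A = 1470 hectares = 1.47 × 10^7 m²
Δh = 32 ft = 9.754 m
ΔV = S × A × Δh = 0.00245 × 1.47 × 10^7 m² × 9.754 m = 3.513 × 10^5 m³
ΔV = 3.513 × 10^5 m³ = 0.3513 GL

ΔV ≈ 0.351 GL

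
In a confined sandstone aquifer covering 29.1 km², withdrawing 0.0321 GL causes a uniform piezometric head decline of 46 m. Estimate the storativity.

A = 29.1 km² = 2.91 × 10^7 m²
ΔV = 0.0321 GL = 32100 m³
S = ΔV / (A × Δh) = 32100 m³ / (2.91 × 10^7 m² × 46 m) = 2.398 × 10^-5

S ≈ 2.4 × 10^-5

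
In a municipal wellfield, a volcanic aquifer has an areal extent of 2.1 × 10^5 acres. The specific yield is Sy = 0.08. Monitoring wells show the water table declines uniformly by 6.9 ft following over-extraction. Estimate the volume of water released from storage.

A = 2.1 × 10^5 acres = 8.498 × 10^8 m²
Δh = 6.9 ft = 2.103 m
ΔV = Sy × A × Δh = 0.08 × 8.498 × 10^8 m² × 2.103 m = 1.43 × 10^8 m³

ΔV ≈ 1.43 × 10^8 m³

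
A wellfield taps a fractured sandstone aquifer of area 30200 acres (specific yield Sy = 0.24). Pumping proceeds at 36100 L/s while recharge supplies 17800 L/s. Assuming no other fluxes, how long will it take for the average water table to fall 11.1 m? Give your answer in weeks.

t ≈ 29.4 weeks

A = 30200 acres = 1.222 × 10^8 m²
ΔV = Sy × A × Δh = 0.24 × 1.222 × 10^8 × 11.1 = 3.256 × 10^8 m³
Net withdrawal = 36100 − 17800 = 18300 L/s = 1.581 × 10^6 m³/d
t = ΔV / Q = 3.256 × 10^8 m³ / 1.581 × 10^6 m³/d = 205.9 d
t = 205.9 d ≈ 29.42 weeks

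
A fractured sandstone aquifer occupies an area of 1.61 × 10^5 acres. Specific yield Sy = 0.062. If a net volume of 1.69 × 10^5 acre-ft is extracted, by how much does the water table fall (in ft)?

A = 1.61 × 10^5 acres = 6.515 × 10^8 m²
ΔV = 1.69 × 10^5 acre-ft = 2.085 × 10^8 m³
Δh = ΔV / (Sy × A) = 2.085 × 10^8 m³ / (0.062 × 6.515 × 10^8 m²) = 5.16 m
Δh = 5.16 m = 16.93 ft

Δh ≈ 16.9 ft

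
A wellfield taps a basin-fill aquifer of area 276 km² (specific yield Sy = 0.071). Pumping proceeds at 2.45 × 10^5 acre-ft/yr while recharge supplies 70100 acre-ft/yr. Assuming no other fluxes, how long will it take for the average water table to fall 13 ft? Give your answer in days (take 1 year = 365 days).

A = 276 km² = 2.76 × 10^8 m²
Δh = 13 ft = 3.962 m
ΔV = Sy × A × Δh = 0.071 × 2.76 × 10^8 × 3.962 = 7.765 × 10^7 m³
Net withdrawal = 2.45 × 10^5 − 70100 = 1.749 × 10^5 acre-ft/yr = 5.911 × 10^5 m³/d
t = ΔV / Q = 7.765 × 10^7 m³ / 5.911 × 10^5 m³/d = 131.4 d

t ≈ 131 days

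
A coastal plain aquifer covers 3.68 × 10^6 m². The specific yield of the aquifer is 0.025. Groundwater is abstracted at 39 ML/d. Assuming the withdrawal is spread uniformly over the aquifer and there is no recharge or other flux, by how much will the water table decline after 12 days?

Δh ≈ 5.09 m

Q = 39 ML/d = 39000 m³/d
ΔV = Q × t = 39000 m³/d × 12 d = 4.68 × 10^5 m³
Δh = ΔV / (Sy × A) = 4.68 × 10^5 / (0.025 × 3.68 × 10^6) = 5.087 m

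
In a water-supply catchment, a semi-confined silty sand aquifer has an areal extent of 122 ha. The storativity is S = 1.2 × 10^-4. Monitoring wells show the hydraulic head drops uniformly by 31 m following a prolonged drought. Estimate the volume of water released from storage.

A = 122 ha = 1.22 × 10^6 m²
ΔV = S × A × Δh = 1.2 × 10^-4 × 1.22 × 10^6 m² × 31 m = 4538 m³

ΔV ≈ 4540 m³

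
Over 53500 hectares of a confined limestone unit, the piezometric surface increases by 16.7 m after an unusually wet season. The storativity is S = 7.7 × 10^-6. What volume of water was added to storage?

A = 53500 hectares = 5.35 × 10^8 m²
ΔV = S × A × Δh = 7.7 × 10^-6 × 5.35 × 10^8 m² × 16.7 m = 68800 m³

ΔV ≈ 68800 m³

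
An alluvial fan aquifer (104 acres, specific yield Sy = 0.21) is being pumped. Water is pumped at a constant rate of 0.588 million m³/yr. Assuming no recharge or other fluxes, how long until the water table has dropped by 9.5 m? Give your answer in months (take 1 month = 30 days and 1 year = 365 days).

A = 104 acres = 4.209 × 10^5 m²
ΔV = Sy × A × Δh = 0.21 × 4.209 × 10^5 × 9.5 = 8.396 × 10^5 m³
Q = 0.588 million m³/yr = 1611 m³/d
t = ΔV / Q = 8.396 × 10^5 m³ / 1611 m³/d = 521.2 d
t = 521.2 d ≈ 17.37 months

t ≈ 17.4 months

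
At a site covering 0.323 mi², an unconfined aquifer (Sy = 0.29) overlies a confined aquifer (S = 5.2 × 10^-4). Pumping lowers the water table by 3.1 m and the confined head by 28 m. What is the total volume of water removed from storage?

ΔV ≈ 7.64 × 10^5 m³

A = 0.323 mi² = 8.366 × 10^5 m²
Unconfined: ΔV_u = Sy × A × Δh_u = 0.29 × 8.366 × 10^5 × 3.1 = 7.521 × 10^5 m³
Confined: ΔV_c = S × A × Δh_c = 5.2 × 10^-4 × 8.366 × 10^5 × 28 = 12180 m³
Total ΔV = 7.521 × 10^5 + 12180 = 7.643 × 10^5 m³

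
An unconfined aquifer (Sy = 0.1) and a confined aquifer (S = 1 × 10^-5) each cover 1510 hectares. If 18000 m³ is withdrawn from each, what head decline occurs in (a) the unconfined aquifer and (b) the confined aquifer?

A = 1510 hectares = 1.51 × 10^7 m²
Unconfined: Δh_u = ΔV/(Sy·A) = 18000/(0.1 × 1.51 × 10^7) = 0.01192 m
Confined: Δh_c = ΔV/(S·A) = 18000/(1 × 10^-5 × 1.51 × 10^7) = 119.2 m

Δh_u ≈ 0.0119 m; Δh_c ≈ 119 m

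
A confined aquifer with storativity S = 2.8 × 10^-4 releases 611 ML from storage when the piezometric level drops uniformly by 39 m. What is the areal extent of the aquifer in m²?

A ≈ 5.6 × 10^7 m²

ΔV = 611 ML = 6.11 × 10^5 m³
A = ΔV / (S × Δh) = 6.11 × 10^5 / (2.8 × 10^-4 × 39) = 5.595 × 10^7 m²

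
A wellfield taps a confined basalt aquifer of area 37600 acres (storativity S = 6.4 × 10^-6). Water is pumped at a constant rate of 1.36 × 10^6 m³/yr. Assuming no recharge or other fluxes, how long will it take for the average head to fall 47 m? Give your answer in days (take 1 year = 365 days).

t ≈ 12.3 days

A = 37600 acres = 1.522 × 10^8 m²
ΔV = S × A × Δh = 6.4 × 10^-6 × 1.522 × 10^8 × 47 = 45770 m³
Q = 1.36 × 10^6 m³/yr = 3726 m³/d
t = ΔV / Q = 45770 m³ / 3726 m³/d = 12.28 d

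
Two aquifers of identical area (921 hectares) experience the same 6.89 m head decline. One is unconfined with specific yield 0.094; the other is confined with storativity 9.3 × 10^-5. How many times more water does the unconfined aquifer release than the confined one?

A = 921 hectares = 9.21 × 10^6 m²
Unconfined: ΔV_u = Sy × A × Δh = 0.094 × 9.21 × 10^6 × 6.89 = 5.965 × 10^6 m³
Confined: ΔV_c = S × A × Δh = 9.3 × 10^-5 × 9.21 × 10^6 × 6.89 = 5901 m³
Ratio = ΔV_u / ΔV_c = Sy / S = 0.094 / 9.3 × 10^-5 = 1011

ΔV_u / ΔV_c ≈ 1010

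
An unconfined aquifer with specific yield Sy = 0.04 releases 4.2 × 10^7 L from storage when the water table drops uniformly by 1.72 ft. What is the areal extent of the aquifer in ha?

Δh = 1.72 ft = 0.5243 m
ΔV = 4.2 × 10^7 L = 42000 m³
A = ΔV / (Sy × Δh) = 42000 / (0.04 × 0.5243) = 2.003 × 10^6 m²
A = 2.003 × 10^6 m² = 200.3 ha

A ≈ 200 ha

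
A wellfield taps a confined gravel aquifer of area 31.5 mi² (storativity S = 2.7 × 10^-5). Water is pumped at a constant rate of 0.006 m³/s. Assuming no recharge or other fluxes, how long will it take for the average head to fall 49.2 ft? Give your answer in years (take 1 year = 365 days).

t ≈ 0.175 years

A = 31.5 mi² = 8.158 × 10^7 m²
Δh = 49.2 ft = 15 m
ΔV = S × A × Δh = 2.7 × 10^-5 × 8.158 × 10^7 × 15 = 33030 m³
Q = 0.006 m³/s = 518.4 m³/d
t = ΔV / Q = 33030 m³ / 518.4 m³/d = 63.72 d
t = 63.72 d ≈ 0.1746 years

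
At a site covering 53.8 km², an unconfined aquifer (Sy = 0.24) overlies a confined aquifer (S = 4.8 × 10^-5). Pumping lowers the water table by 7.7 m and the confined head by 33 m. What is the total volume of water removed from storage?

ΔV ≈ 9.95 × 10^7 m³

A = 53.8 km² = 5.38 × 10^7 m²
Unconfined: ΔV_u = Sy × A × Δh_u = 0.24 × 5.38 × 10^7 × 7.7 = 9.942 × 10^7 m³
Confined: ΔV_c = S × A × Δh_c = 4.8 × 10^-5 × 5.38 × 10^7 × 33 = 85220 m³
Total ΔV = 9.942 × 10^7 + 85220 = 9.951 × 10^7 m³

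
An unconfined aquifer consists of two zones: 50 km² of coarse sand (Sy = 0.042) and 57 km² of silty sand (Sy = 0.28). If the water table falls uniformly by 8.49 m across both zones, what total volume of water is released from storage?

A₁ = 50 km² = 5 × 10^7 m²; A₂ = 57 km² = 5.7 × 10^7 m²
ΔV₁ = 0.042 × 5 × 10^7 × 8.49 = 1.783 × 10^7 m³
ΔV₂ = 0.28 × 5.7 × 10^7 × 8.49 = 1.355 × 10^8 m³
ΔV = ΔV₁ + ΔV₂ = 1.533 × 10^8 m³

ΔV ≈ 1.53 × 10^8 m³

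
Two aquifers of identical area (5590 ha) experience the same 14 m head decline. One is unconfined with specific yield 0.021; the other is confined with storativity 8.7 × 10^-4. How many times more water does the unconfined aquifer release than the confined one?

A = 5590 ha = 5.59 × 10^7 m²
Unconfined: ΔV_u = Sy × A × Δh = 0.021 × 5.59 × 10^7 × 14 = 1.643 × 10^7 m³
Confined: ΔV_c = S × A × Δh = 8.7 × 10^-4 × 5.59 × 10^7 × 14 = 6.809 × 10^5 m³
Ratio = ΔV_u / ΔV_c = Sy / S = 0.021 / 8.7 × 10^-4 = 24.14

ΔV_u / ΔV_c ≈ 24.1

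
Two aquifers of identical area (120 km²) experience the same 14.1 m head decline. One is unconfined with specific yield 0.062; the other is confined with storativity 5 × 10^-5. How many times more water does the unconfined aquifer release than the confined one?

ΔV_u / ΔV_c ≈ 1240

A = 120 km² = 1.2 × 10^8 m²
Unconfined: ΔV_u = Sy × A × Δh = 0.062 × 1.2 × 10^8 × 14.1 = 1.049 × 10^8 m³
Confined: ΔV_c = S × A × Δh = 5 × 10^-5 × 1.2 × 10^8 × 14.1 = 84600 m³
Ratio = ΔV_u / ΔV_c = Sy / S = 0.062 / 5 × 10^-5 = 1240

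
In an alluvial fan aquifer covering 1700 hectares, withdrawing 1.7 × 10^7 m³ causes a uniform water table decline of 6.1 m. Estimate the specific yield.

A = 1700 hectares = 1.7 × 10^7 m²
Sy = ΔV / (A × Δh) = 1.7 × 10^7 m³ / (1.7 × 10^7 m² × 6.1 m) = 0.1639

Sy ≈ 0.16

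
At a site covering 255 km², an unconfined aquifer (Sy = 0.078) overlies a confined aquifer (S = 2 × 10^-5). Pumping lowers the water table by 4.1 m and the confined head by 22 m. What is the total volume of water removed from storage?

ΔV ≈ 8.17 × 10^7 m³

A = 255 km² = 2.55 × 10^8 m²
Unconfined: ΔV_u = Sy × A × Δh_u = 0.078 × 2.55 × 10^8 × 4.1 = 8.155 × 10^7 m³
Confined: ΔV_c = S × A × Δh_c = 2 × 10^-5 × 2.55 × 10^8 × 22 = 1.122 × 10^5 m³
Total ΔV = 8.155 × 10^7 + 1.122 × 10^5 = 8.166 × 10^7 m³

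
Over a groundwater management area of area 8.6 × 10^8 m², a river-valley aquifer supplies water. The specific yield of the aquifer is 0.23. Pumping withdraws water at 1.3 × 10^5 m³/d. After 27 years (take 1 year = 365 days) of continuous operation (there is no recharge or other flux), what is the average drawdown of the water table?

Δh ≈ 6.48 m

t = 27 years = 9855 d
ΔV = Q × t = 1.3 × 10^5 m³/d × 9855 d = 1.281 × 10^9 m³
Δh = ΔV / (Sy × A) = 1.281 × 10^9 / (0.23 × 8.6 × 10^8) = 6.477 m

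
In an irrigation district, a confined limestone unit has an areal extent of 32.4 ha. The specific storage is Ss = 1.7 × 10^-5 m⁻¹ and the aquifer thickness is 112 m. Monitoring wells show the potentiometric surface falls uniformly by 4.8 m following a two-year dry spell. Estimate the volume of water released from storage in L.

S = Ss × b = 1.7 × 10^-5 m⁻¹ × 112 m = 1.904 × 10^-3
A = 32.4 ha = 3.24 × 10^5 m²
ΔV = S × A × Δh = 0.001904 × 3.24 × 10^5 m² × 4.8 m = 2961 m³
ΔV = 2961 m³ = 2.961 × 10^6 L

ΔV ≈ 2.96 × 10^6 L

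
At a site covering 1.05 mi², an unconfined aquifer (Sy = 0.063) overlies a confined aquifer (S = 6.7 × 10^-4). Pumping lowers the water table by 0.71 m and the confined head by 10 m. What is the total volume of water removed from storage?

ΔV ≈ 1.4 × 10^5 m³

A = 1.05 mi² = 2.719 × 10^6 m²
Unconfined: ΔV_u = Sy × A × Δh_u = 0.063 × 2.719 × 10^6 × 0.71 = 1.216 × 10^5 m³
Confined: ΔV_c = S × A × Δh_c = 6.7 × 10^-4 × 2.719 × 10^6 × 10 = 18220 m³
Total ΔV = 1.216 × 10^5 + 18220 = 1.399 × 10^5 m³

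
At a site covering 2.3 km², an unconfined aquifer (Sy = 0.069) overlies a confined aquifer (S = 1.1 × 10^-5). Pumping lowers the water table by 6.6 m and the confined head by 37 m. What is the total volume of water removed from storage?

ΔV ≈ 1.05 × 10^6 m³

A = 2.3 km² = 2.3 × 10^6 m²
Unconfined: ΔV_u = Sy × A × Δh_u = 0.069 × 2.3 × 10^6 × 6.6 = 1.047 × 10^6 m³
Confined: ΔV_c = S × A × Δh_c = 1.1 × 10^-5 × 2.3 × 10^6 × 37 = 936.1 m³
Total ΔV = 1.047 × 10^6 + 936.1 = 1.048 × 10^6 m³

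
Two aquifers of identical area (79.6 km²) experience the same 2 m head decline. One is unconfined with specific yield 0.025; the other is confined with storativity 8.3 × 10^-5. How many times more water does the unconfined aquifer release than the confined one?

A = 79.6 km² = 7.96 × 10^7 m²
Unconfined: ΔV_u = Sy × A × Δh = 0.025 × 7.96 × 10^7 × 2 = 3.98 × 10^6 m³
Confined: ΔV_c = S × A × Δh = 8.3 × 10^-5 × 7.96 × 10^7 × 2 = 13210 m³
Ratio = ΔV_u / ΔV_c = Sy / S = 0.025 / 8.3 × 10^-5 = 301.2

ΔV_u / ΔV_c ≈ 301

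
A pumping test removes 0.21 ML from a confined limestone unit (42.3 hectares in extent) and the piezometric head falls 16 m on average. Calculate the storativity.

S ≈ 3.1 × 10^-5

A = 42.3 hectares = 4.23 × 10^5 m²
ΔV = 0.21 ML = 210 m³
S = ΔV / (A × Δh) = 210 m³ / (4.23 × 10^5 m² × 16 m) = 3.103 × 10^-5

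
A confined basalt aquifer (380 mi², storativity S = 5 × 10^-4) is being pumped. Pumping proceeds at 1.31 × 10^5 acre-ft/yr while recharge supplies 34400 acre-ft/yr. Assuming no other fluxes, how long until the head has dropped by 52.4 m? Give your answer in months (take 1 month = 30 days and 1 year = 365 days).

t ≈ 2.63 months

A = 380 mi² = 9.842 × 10^8 m²
ΔV = S × A × Δh = 5 × 10^-4 × 9.842 × 10^8 × 52.4 = 2.579 × 10^7 m³
Net withdrawal = 1.31 × 10^5 − 34400 = 96600 acre-ft/yr = 3.265 × 10^5 m³/d
t = ΔV / Q = 2.579 × 10^7 m³ / 3.265 × 10^5 m³/d = 78.99 d
t = 78.99 d ≈ 2.633 months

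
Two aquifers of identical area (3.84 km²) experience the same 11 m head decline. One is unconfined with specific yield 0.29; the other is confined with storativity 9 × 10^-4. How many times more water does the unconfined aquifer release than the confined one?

ΔV_u / ΔV_c ≈ 322

A = 3.84 km² = 3.84 × 10^6 m²
Unconfined: ΔV_u = Sy × A × Δh = 0.29 × 3.84 × 10^6 × 11 = 1.225 × 10^7 m³
Confined: ΔV_c = S × A × Δh = 9 × 10^-4 × 3.84 × 10^6 × 11 = 38020 m³
Ratio = ΔV_u / ΔV_c = Sy / S = 0.29 / 9 × 10^-4 = 322.2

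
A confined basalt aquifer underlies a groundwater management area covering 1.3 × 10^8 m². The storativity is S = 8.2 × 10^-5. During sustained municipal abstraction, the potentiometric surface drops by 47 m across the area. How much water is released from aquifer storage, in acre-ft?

ΔV ≈ 406 acre-ft

ΔV = S × A × Δh = 8.2 × 10^-5 × 1.3 × 10^8 m² × 47 m = 5.01 × 10^5 m³
ΔV = 5.01 × 10^5 m³ = 406.2 acre-ft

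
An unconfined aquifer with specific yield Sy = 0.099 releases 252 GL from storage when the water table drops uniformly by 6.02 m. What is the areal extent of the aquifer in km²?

A ≈ 423 km²

ΔV = 252 GL = 2.52 × 10^8 m³
A = ΔV / (Sy × Δh) = 2.52 × 10^8 / (0.099 × 6.02) = 4.228 × 10^8 m²
A = 4.228 × 10^8 m² = 422.8 km²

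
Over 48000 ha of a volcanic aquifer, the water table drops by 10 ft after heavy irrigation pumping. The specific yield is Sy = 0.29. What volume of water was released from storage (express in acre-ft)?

ΔV ≈ 3.44 × 10^5 acre-ft

A = 48000 ha = 4.8 × 10^8 m²
Δh = 10 ft = 3.048 m
ΔV = Sy × A × Δh = 0.29 × 4.8 × 10^8 m² × 3.048 m = 4.243 × 10^8 m³
ΔV = 4.243 × 10^8 m³ = 3.44 × 10^5 acre-ft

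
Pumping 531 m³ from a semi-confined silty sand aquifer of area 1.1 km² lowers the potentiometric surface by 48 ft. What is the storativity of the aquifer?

A = 1.1 km² = 1.1 × 10^6 m²
Δh = 48 ft = 14.63 m
S = ΔV / (A × Δh) = 531 m³ / (1.1 × 10^6 m² × 14.63 m) = 3.299 × 10^-5

S ≈ 3.3 × 10^-5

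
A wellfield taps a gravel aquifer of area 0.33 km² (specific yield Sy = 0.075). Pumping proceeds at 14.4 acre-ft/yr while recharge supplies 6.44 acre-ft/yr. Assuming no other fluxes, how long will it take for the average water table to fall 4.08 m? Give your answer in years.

A = 0.33 km² = 3.3 × 10^5 m²
ΔV = Sy × A × Δh = 0.075 × 3.3 × 10^5 × 4.08 = 1.01 × 10^5 m³
Net withdrawal = 14.4 − 6.44 = 7.96 acre-ft/yr = 26.9 m³/d
t = ΔV / Q = 1.01 × 10^5 m³ / 26.9 m³/d = 3754 d
t = 3754 d ≈ 10.28 years

t ≈ 10.3 years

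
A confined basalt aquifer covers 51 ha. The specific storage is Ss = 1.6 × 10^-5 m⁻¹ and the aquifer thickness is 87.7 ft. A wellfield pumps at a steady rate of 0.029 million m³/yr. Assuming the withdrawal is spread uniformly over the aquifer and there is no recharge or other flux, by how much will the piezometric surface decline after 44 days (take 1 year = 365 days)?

Δh ≈ 16 m

b = 87.7 ft = 26.73 m
S = Ss × b = 1.6 × 10^-5 m⁻¹ × 26.73 m = 4.277 × 10^-4
A = 51 ha = 5.1 × 10^5 m²
Q = 0.029 million m³/yr = 79.45 m³/d
ΔV = Q × t = 79.45 m³/d × 44 d = 3496 m³
Δh = ΔV / (S × A) = 3496 / (4.277 × 10^-4 × 5.1 × 10^5) = 16.03 m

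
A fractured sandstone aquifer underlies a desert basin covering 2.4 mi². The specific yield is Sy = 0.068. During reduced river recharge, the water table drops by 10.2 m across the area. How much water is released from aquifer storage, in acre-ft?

ΔV ≈ 3500 acre-ft

A = 2.4 mi² = 6.216 × 10^6 m²
ΔV = Sy × A × Δh = 0.068 × 6.216 × 10^6 m² × 10.2 m = 4.311 × 10^6 m³
ΔV = 4.311 × 10^6 m³ = 3495 acre-ft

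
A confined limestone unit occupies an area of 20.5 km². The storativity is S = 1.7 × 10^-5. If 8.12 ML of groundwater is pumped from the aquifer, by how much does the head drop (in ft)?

Δh ≈ 76.4 ft

A = 20.5 km² = 2.05 × 10^7 m²
ΔV = 8.12 ML = 8120 m³
Δh = ΔV / (S × A) = 8120 m³ / (1.7 × 10^-5 × 2.05 × 10^7 m²) = 23.3 m
Δh = 23.3 m = 76.44 ft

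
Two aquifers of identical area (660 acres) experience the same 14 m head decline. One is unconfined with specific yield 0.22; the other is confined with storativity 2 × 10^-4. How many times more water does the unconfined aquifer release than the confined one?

ΔV_u / ΔV_c ≈ 1100

A = 660 acres = 2.671 × 10^6 m²
Unconfined: ΔV_u = Sy × A × Δh = 0.22 × 2.671 × 10^6 × 14 = 8.226 × 10^6 m³
Confined: ΔV_c = S × A × Δh = 2 × 10^-4 × 2.671 × 10^6 × 14 = 7479 m³
Ratio = ΔV_u / ΔV_c = Sy / S = 0.22 / 2 × 10^-4 = 1100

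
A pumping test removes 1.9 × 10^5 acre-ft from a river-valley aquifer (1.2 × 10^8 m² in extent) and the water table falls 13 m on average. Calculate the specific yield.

ΔV = 1.9 × 10^5 acre-ft = 2.344 × 10^8 m³
Sy = ΔV / (A × Δh) = 2.344 × 10^8 m³ / (1.2 × 10^8 m² × 13 m) = 0.1502

Sy ≈ 0.15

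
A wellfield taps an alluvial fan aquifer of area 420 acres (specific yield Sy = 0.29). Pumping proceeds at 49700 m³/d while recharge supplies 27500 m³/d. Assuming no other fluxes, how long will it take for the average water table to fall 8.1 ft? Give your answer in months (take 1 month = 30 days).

t ≈ 1.83 months

A = 420 acres = 1.7 × 10^6 m²
Δh = 8.1 ft = 2.469 m
ΔV = Sy × A × Δh = 0.29 × 1.7 × 10^6 × 2.469 = 1.217 × 10^6 m³
Net withdrawal = 49700 − 27500 = 22200 m³/d
t = ΔV / Q = 1.217 × 10^6 m³ / 22200 m³/d = 54.82 d
t = 54.82 d ≈ 1.827 months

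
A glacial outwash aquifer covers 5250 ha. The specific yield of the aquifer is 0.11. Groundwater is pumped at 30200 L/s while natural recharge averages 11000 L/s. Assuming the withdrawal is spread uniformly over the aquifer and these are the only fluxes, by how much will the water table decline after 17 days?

Δh ≈ 4.88 m

A = 5250 ha = 5.25 × 10^7 m²
Net abstraction = 30200 − 11000 = 19200 L/s
Q_net = 19200 L/s = 1.659 × 10^6 m³/d
ΔV = Q × t = 1.659 × 10^6 m³/d × 17 d = 2.82 × 10^7 m³
Δh = ΔV / (Sy × A) = 2.82 × 10^7 / (0.11 × 5.25 × 10^7) = 4.883 m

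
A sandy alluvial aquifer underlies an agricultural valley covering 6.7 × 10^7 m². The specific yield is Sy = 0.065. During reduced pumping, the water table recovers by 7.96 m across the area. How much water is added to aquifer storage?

ΔV = Sy × A × Δh = 0.065 × 6.7 × 10^7 m² × 7.96 m = 3.467 × 10^7 m³

ΔV ≈ 3.47 × 10^7 m³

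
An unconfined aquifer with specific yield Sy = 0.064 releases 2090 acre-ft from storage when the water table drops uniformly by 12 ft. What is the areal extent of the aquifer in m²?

A ≈ 1.1 × 10^7 m²

Δh = 12 ft = 3.658 m
ΔV = 2090 acre-ft = 2.578 × 10^6 m³
A = ΔV / (Sy × Δh) = 2.578 × 10^6 / (0.064 × 3.658) = 1.101 × 10^7 m²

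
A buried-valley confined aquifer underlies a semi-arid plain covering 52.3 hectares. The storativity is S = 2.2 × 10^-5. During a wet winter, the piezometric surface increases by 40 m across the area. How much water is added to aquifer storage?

ΔV ≈ 460 m³

A = 52.3 hectares = 5.23 × 10^5 m²
ΔV = S × A × Δh = 2.2 × 10^-5 × 5.23 × 10^5 m² × 40 m = 460.2 m³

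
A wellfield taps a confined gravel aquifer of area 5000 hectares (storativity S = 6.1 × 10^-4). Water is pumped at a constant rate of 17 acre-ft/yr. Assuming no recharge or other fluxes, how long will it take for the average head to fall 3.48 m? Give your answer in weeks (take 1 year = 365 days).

t ≈ 264 weeks

A = 5000 hectares = 5 × 10^7 m²
ΔV = S × A × Δh = 6.1 × 10^-4 × 5 × 10^7 × 3.48 = 1.061 × 10^5 m³
Q = 17 acre-ft/yr = 57.45 m³/d
t = ΔV / Q = 1.061 × 10^5 m³ / 57.45 m³/d = 1848 d
t = 1848 d ≈ 263.9 weeks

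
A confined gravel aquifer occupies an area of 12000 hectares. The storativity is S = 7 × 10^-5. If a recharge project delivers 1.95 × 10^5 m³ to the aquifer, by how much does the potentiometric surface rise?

A = 12000 hectares = 1.2 × 10^8 m²
Δh = ΔV / (S × A) = 1.95 × 10^5 m³ / (7 × 10^-5 × 1.2 × 10^8 m²) = 23.21 m

Δh ≈ 23.2 m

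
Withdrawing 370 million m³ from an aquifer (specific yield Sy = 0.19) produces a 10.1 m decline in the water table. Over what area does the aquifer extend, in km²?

ΔV = 370 million m³ = 3.7 × 10^8 m³
A = ΔV / (Sy × Δh) = 3.7 × 10^8 / (0.19 × 10.1) = 1.928 × 10^8 m²
A = 1.928 × 10^8 m² = 192.8 km²

A ≈ 193 km²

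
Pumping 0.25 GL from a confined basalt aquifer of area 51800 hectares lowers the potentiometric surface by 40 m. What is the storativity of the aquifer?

S ≈ 1.2 × 10^-5

A = 51800 hectares = 5.18 × 10^8 m²
ΔV = 0.25 GL = 2.5 × 10^5 m³
S = ΔV / (A × Δh) = 2.5 × 10^5 m³ / (5.18 × 10^8 m² × 40 m) = 1.207 × 10^-5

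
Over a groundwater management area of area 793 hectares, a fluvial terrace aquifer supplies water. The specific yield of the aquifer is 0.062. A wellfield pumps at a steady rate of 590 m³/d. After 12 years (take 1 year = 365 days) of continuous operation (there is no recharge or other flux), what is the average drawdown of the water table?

Δh ≈ 5.26 m

A = 793 hectares = 7.93 × 10^6 m²
t = 12 years = 4380 d
ΔV = Q × t = 590 m³/d × 4380 d = 2.584 × 10^6 m³
Δh = ΔV / (Sy × A) = 2.584 × 10^6 / (0.062 × 7.93 × 10^6) = 5.256 m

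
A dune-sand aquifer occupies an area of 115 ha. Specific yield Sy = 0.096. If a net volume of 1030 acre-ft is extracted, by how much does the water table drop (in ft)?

Δh ≈ 37.8 ft

A = 115 ha = 1.15 × 10^6 m²
ΔV = 1030 acre-ft = 1.27 × 10^6 m³
Δh = ΔV / (Sy × A) = 1.27 × 10^6 m³ / (0.096 × 1.15 × 10^6 m²) = 11.51 m
Δh = 11.51 m = 37.76 ft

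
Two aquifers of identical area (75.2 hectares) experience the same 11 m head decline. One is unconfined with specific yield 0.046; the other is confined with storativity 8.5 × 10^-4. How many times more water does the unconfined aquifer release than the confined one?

ΔV_u / ΔV_c ≈ 54.1

A = 75.2 hectares = 7.52 × 10^5 m²
Unconfined: ΔV_u = Sy × A × Δh = 0.046 × 7.52 × 10^5 × 11 = 3.805 × 10^5 m³
Confined: ΔV_c = S × A × Δh = 8.5 × 10^-4 × 7.52 × 10^5 × 11 = 7031 m³
Ratio = ΔV_u / ΔV_c = Sy / S = 0.046 / 8.5 × 10^-4 = 54.12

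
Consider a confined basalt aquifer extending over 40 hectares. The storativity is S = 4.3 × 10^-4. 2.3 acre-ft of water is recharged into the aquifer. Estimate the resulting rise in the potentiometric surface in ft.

A = 40 hectares = 4 × 10^5 m²
ΔV = 2.3 acre-ft = 2837 m³
Δh = ΔV / (S × A) = 2837 m³ / (4.3 × 10^-4 × 4 × 10^5 m²) = 16.49 m
Δh = 16.49 m = 54.11 ft

Δh ≈ 54.1 ft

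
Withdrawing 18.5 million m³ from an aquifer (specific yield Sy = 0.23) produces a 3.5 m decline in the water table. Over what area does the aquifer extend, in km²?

ΔV = 18.5 million m³ = 1.85 × 10^7 m³
A = ΔV / (Sy × Δh) = 1.85 × 10^7 / (0.23 × 3.5) = 2.298 × 10^7 m²
A = 2.298 × 10^7 m² = 22.98 km²

A ≈ 23 km²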